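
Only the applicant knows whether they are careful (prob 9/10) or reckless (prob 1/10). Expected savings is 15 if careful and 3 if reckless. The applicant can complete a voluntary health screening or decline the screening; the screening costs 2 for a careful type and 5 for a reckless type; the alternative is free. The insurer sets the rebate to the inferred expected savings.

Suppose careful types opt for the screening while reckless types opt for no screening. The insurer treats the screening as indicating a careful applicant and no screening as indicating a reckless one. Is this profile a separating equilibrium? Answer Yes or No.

Under these beliefs, the screening earns rebate 15 and no screening earns rebate 3.
careful: the screening nets 15 − 2 = 13; no screening nets 3. careful prefers the screening.
reckless: the screening nets 15 − 5 = 10; no screening nets 3. reckless would deviate to the screening.
reckless has a profitable deviation, so the profile is not an equilibrium.

No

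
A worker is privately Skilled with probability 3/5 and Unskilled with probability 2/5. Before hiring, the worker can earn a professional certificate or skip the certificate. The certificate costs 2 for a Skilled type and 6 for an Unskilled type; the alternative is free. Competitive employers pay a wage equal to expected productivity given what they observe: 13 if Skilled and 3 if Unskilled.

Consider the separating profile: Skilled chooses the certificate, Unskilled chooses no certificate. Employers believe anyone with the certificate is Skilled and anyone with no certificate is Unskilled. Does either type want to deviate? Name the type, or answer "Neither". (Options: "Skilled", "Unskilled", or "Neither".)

The certificate pays 13; no certificate pays 3.
Skilled: assigned the certificate, nets 13 − 2 = 11; deviating to no certificate nets 3.
Unskilled: assigned no certificate, nets 3; deviating to the certificate nets 13 − 6 = 7.
The Unskilled type gains 4 by deviating.

Unskilled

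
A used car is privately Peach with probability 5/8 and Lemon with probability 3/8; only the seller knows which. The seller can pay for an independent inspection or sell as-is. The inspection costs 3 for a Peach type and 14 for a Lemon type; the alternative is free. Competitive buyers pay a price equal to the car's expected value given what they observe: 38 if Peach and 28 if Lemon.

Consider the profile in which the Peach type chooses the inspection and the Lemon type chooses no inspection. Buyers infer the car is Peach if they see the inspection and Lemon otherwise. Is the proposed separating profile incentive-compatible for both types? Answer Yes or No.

Yes

Under these beliefs, the inspection earns price 38 and no inspection earns price 28.
Peach: the inspection nets 38 − 3 = 35; no inspection nets 28. Peach prefers the inspection.
Lemon: the inspection nets 38 − 14 = 24; no inspection nets 28. Lemon prefers no inspection.
Neither type deviates, so the separating profile is an equilibrium.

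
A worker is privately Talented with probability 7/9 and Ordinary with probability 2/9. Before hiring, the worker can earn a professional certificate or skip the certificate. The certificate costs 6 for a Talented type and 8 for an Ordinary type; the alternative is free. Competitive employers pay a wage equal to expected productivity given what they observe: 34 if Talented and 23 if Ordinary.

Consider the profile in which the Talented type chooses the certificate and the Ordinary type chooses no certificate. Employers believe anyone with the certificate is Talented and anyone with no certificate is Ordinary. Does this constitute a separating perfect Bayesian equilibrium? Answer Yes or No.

Under these beliefs, the certificate earns wage 34 and no certificate earns wage 23.
Talented: the certificate nets 34 − 6 = 28; no certificate nets 23. Talented prefers the certificate.
Ordinary: the certificate nets 34 − 8 = 26; no certificate nets 23. Ordinary would deviate to the certificate.
Ordinary has a profitable deviation, so the profile is not an equilibrium.

No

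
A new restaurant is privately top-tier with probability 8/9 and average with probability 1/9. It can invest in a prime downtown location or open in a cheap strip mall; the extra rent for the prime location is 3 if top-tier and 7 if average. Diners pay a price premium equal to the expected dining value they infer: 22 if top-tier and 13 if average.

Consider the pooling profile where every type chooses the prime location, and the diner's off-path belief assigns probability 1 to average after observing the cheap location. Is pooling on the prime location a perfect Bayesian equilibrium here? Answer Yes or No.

Yes

On path, the diner holds the prior and pays 8/9·22 + 1/9·13 = 21. Off path (the cheap location), believing average, it pays 13.
top-tier: the prime location nets 21 − 3 = 18; the cheap location nets 13. top-tier stays.
average: the prime location nets 21 − 7 = 14; the cheap location nets 13. average stays.
No type deviates, so pooling is sustained.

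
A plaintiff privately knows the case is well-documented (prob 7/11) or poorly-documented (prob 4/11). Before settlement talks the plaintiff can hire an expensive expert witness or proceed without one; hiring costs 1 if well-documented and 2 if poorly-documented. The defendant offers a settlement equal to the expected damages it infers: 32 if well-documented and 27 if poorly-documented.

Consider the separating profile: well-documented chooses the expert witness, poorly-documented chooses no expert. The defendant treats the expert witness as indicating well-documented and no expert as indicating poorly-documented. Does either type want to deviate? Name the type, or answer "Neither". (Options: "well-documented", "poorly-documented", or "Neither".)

poorly-documented

The expert witness pays 32; no expert pays 27.
well-documented: assigned the expert witness, nets 32 − 1 = 31; deviating to no expert nets 27.
poorly-documented: assigned no expert, nets 27; deviating to the expert witness nets 32 − 2 = 30.
The poorly-documented type gains 3 by deviating.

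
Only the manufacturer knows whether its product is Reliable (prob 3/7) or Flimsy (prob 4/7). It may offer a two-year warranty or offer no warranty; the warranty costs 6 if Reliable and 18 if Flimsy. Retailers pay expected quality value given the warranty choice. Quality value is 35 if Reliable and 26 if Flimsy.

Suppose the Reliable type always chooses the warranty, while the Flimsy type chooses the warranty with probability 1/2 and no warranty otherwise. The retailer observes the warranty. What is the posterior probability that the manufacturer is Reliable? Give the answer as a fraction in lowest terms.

3/5

P(the warranty) = (3/7)·1 + (4/7)·(1/2) = 5/7.
By Bayes' rule, P(Reliable | the warranty) = (3/7) / (5/7) = 3/5.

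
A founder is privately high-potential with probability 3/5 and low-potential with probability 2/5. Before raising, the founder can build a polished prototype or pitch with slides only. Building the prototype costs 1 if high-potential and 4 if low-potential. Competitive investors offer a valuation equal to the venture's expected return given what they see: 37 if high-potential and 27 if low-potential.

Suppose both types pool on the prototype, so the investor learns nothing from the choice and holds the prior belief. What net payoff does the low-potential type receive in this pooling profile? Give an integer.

29

Pooled valuation = 3/5·37 + 2/5·27 = 33.
low-potential pays cost 4 for the prototype, so net payoff = 33 − 4 = 29.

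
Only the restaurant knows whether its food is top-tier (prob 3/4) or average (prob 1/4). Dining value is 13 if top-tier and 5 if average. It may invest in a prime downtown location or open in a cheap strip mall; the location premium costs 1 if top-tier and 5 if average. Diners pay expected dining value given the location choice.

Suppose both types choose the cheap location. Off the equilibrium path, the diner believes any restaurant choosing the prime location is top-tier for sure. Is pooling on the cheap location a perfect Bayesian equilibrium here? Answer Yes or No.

No

On path, the diner holds the prior and pays 3/4·13 + 1/4·5 = 11. Off path (the prime location), believing top-tier, it pays 13.
top-tier: the cheap location nets 11; the prime location nets 13 − 1 = 12. top-tier would deviate.
average: the cheap location nets 11; the prime location nets 13 − 5 = 8. average stays.
A type deviates, so pooling fails.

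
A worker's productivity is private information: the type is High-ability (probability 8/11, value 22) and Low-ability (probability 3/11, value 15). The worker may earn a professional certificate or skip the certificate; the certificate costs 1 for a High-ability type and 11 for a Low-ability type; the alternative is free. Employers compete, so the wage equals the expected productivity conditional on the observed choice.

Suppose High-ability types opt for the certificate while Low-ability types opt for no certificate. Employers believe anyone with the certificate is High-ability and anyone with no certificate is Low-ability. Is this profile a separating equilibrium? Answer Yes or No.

Yes

Under these beliefs, the certificate earns wage 22 and no certificate earns wage 15.
High-ability: the certificate nets 22 − 1 = 21; no certificate nets 15. High-ability prefers the certificate.
Low-ability: the certificate nets 22 − 11 = 11; no certificate nets 15. Low-ability prefers no certificate.
Neither type deviates, so the separating profile is an equilibrium.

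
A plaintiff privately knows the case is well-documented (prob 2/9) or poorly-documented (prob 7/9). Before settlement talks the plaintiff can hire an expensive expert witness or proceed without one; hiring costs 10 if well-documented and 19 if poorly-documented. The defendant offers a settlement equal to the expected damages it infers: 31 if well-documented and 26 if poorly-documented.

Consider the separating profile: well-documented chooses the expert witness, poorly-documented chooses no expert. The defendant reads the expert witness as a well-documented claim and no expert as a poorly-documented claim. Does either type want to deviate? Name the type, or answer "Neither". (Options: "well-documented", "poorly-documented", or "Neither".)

The expert witness pays 31; no expert pays 26.
well-documented: assigned the expert witness, nets 31 − 10 = 21; deviating to no expert nets 26.
poorly-documented: assigned no expert, nets 26; deviating to the expert witness nets 31 − 19 = 12.
The well-documented type gains 5 by deviating.

well-documented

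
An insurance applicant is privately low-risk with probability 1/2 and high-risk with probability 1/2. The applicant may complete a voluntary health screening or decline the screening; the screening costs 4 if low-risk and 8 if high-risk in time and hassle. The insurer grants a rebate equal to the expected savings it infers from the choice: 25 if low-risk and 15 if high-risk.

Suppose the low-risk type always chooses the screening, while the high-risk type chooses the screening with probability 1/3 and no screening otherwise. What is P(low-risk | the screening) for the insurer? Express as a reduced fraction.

P(the screening) = (1/2)·1 + (1/2)·(1/3) = 2/3.
By Bayes' rule, P(low-risk | the screening) = (1/2) / (2/3) = 3/4.

3/4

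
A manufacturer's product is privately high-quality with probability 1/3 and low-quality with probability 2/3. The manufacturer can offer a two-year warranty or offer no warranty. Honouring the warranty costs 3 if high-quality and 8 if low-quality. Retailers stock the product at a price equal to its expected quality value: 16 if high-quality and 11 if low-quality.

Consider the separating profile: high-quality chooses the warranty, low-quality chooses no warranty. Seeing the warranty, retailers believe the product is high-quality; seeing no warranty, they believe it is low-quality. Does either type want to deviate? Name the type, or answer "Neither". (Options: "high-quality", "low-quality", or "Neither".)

The warranty pays 16; no warranty pays 11.
high-quality: assigned the warranty, nets 16 − 3 = 13; deviating to no warranty nets 11.
low-quality: assigned no warranty, nets 11; deviating to the warranty nets 16 − 8 = 8.
Both types strictly prefer their assigned action; no profitable deviation.

Neither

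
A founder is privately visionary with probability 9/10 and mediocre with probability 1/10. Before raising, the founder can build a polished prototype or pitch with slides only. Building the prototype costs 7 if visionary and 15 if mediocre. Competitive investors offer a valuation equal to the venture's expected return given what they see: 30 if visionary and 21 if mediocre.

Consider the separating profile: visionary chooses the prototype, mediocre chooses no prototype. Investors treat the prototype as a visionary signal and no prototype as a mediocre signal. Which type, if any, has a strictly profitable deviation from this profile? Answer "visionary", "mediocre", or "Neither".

The prototype pays 30; no prototype pays 21.
visionary: assigned the prototype, nets 30 − 7 = 23; deviating to no prototype nets 21.
mediocre: assigned no prototype, nets 21; deviating to the prototype nets 30 − 15 = 15.
Both types strictly prefer their assigned action; no profitable deviation.

Neither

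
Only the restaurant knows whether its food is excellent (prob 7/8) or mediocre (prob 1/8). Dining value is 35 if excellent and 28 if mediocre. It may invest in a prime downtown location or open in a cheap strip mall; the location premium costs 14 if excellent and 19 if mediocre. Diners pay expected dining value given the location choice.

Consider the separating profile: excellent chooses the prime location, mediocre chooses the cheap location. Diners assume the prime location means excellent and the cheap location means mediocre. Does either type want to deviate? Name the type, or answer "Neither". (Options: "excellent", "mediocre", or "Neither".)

excellent

The prime location pays 35; the cheap location pays 28.
excellent: assigned the prime location, nets 35 − 14 = 21; deviating to the cheap location nets 28.
mediocre: assigned the cheap location, nets 28; deviating to the prime location nets 35 − 19 = 16.
The excellent type gains 7 by deviating.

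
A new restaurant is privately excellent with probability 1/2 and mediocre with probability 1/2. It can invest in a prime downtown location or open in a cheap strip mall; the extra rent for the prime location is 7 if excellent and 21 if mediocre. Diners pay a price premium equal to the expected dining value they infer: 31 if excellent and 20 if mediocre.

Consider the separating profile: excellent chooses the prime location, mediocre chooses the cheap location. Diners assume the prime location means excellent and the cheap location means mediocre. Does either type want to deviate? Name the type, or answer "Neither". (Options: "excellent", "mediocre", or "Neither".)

Neither

The prime location pays 31; the cheap location pays 20.
excellent: assigned the prime location, nets 31 − 7 = 24; deviating to the cheap location nets 20.
mediocre: assigned the cheap location, nets 20; deviating to the prime location nets 31 − 21 = 10.
Both types strictly prefer their assigned action; no profitable deviation.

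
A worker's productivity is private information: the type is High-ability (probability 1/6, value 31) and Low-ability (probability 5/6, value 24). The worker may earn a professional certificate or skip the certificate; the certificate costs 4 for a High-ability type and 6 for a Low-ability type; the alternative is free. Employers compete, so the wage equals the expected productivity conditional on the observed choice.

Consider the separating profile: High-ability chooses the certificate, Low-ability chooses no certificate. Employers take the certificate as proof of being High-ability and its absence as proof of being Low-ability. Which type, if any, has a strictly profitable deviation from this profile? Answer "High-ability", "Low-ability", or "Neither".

The certificate pays 31; no certificate pays 24.
High-ability: assigned the certificate, nets 31 − 4 = 27; deviating to no certificate nets 24.
Low-ability: assigned no certificate, nets 24; deviating to the certificate nets 31 − 6 = 25.
The Low-ability type gains 1 by deviating.

Low-ability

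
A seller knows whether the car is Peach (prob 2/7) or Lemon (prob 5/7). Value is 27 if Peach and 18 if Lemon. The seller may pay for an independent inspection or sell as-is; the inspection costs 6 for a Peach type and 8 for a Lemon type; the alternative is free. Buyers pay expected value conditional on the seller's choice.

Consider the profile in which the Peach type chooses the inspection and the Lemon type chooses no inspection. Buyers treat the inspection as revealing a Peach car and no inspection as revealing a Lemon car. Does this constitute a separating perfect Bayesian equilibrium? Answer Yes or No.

No

Under these beliefs, the inspection earns price 27 and no inspection earns price 18.
Peach: the inspection nets 27 − 6 = 21; no inspection nets 18. Peach prefers the inspection.
Lemon: the inspection nets 27 − 8 = 19; no inspection nets 18. Lemon would deviate to the inspection.
Lemon has a profitable deviation, so the profile is not an equilibrium.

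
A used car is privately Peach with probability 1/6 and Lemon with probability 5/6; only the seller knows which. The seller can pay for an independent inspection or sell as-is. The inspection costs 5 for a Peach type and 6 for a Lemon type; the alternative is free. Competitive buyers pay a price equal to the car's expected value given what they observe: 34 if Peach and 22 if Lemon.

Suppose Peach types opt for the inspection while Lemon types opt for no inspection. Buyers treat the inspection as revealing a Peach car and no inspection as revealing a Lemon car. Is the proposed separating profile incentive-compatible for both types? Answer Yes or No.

No

Under these beliefs, the inspection earns price 34 and no inspection earns price 22.
Peach: the inspection nets 34 − 5 = 29; no inspection nets 22. Peach prefers the inspection.
Lemon: the inspection nets 34 − 6 = 28; no inspection nets 22. Lemon would deviate to the inspection.
Lemon has a profitable deviation, so the profile is not an equilibrium.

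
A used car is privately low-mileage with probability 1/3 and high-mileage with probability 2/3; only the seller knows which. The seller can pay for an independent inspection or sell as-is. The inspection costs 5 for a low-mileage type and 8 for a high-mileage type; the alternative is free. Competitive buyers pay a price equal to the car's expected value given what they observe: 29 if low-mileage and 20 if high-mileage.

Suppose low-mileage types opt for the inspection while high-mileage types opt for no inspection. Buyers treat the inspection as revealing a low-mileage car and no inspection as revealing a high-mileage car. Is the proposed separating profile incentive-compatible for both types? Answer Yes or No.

Under these beliefs, the inspection earns price 29 and no inspection earns price 20.
low-mileage: the inspection nets 29 − 5 = 24; no inspection nets 20. low-mileage prefers the inspection.
high-mileage: the inspection nets 29 − 8 = 21; no inspection nets 20. high-mileage would deviate to the inspection.
high-mileage has a profitable deviation, so the profile is not an equilibrium.

No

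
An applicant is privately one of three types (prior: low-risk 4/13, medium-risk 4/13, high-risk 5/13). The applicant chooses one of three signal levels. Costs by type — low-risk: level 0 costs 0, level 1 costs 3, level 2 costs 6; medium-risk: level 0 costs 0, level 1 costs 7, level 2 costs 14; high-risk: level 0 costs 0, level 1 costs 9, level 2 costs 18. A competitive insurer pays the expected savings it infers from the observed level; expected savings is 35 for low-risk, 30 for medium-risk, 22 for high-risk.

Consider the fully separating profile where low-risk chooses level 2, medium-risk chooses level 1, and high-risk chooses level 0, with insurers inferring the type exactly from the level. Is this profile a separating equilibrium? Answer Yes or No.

Separating rebates: level 2 → 35, level 1 → 30, level 0 → 22.
low-risk (assigned level 2): level 0: 22 − 0 = 22; level 1: 30 − 3 = 27; level 2: 35 − 6 = 29. low-risk stays.
medium-risk (assigned level 1): level 0: 22 − 0 = 22; level 1: 30 − 7 = 23; level 2: 35 − 14 = 21. medium-risk stays.
high-risk (assigned level 0): level 0: 22 − 0 = 22; level 1: 30 − 9 = 21; level 2: 35 − 18 = 17. high-risk stays.
Every type prefers its assigned level; separation holds.

Yes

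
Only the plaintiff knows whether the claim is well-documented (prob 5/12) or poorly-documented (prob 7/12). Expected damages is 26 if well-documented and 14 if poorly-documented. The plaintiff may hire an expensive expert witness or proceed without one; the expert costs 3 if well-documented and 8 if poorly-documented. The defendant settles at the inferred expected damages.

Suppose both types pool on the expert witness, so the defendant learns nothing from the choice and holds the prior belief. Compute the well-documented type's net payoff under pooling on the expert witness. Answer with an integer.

Pooled settlement = 5/12·26 + 7/12·14 = 19.
well-documented pays cost 3 for the expert witness, so net payoff = 19 − 3 = 16.

16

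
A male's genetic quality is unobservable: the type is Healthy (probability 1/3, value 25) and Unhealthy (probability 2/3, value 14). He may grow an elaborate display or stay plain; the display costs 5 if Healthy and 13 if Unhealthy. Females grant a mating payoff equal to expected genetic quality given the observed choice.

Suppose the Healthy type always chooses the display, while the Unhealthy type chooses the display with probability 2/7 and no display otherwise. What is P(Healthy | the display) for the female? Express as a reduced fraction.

7/11

P(the display) = (1/3)·1 + (2/3)·(2/7) = 11/21.
By Bayes' rule, P(Healthy | the display) = (1/3) / (11/21) = 7/11.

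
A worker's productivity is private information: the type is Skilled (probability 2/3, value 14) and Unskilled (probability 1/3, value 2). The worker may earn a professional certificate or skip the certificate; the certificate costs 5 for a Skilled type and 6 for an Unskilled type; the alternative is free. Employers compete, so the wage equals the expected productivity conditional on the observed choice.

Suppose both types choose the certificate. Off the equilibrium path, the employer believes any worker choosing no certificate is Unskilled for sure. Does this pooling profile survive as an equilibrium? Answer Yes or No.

Yes

On path, the employer holds the prior and pays 2/3·14 + 1/3·2 = 10. Off path (no certificate), believing Unskilled, it pays 2.
Skilled: the certificate nets 10 − 5 = 5; no certificate nets 2. Skilled stays.
Unskilled: the certificate nets 10 − 6 = 4; no certificate nets 2. Unskilled stays.
No type deviates, so pooling is sustained.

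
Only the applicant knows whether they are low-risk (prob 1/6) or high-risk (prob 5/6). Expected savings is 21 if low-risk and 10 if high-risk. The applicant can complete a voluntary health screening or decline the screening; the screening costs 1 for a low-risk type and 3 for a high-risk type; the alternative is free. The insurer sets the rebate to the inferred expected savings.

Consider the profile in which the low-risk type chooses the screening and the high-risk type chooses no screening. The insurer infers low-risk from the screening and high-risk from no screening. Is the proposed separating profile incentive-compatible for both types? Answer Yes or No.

Under these beliefs, the screening earns rebate 21 and no screening earns rebate 10.
low-risk: the screening nets 21 − 1 = 20; no screening nets 10. low-risk prefers the screening.
high-risk: the screening nets 21 − 3 = 18; no screening nets 10. high-risk would deviate to the screening.
high-risk has a profitable deviation, so the profile is not an equilibrium.

No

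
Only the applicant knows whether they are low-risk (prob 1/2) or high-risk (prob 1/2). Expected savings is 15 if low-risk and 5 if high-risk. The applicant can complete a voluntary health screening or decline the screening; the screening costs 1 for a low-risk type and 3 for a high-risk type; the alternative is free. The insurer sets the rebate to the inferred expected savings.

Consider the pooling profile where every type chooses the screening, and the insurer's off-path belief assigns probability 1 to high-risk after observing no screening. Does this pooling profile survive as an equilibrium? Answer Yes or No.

Yes

On path, the insurer holds the prior and pays 1/2·15 + 1/2·5 = 10. Off path (no screening), believing high-risk, it pays 5.
low-risk: the screening nets 10 − 1 = 9; no screening nets 5. low-risk stays.
high-risk: the screening nets 10 − 3 = 7; no screening nets 5. high-risk stays.
No type deviates, so pooling is sustained.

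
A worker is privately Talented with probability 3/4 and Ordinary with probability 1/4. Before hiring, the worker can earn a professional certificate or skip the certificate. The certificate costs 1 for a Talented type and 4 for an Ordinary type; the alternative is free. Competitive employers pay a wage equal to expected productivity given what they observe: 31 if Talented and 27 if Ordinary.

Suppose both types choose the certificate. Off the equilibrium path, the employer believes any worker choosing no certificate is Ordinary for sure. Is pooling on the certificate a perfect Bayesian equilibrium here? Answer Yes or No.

No

On path, the employer holds the prior and pays 3/4·31 + 1/4·27 = 30. Off path (no certificate), believing Ordinary, it pays 27.
Talented: the certificate nets 30 − 1 = 29; no certificate nets 27. Talented stays.
Ordinary: the certificate nets 30 − 4 = 26; no certificate nets 27. Ordinary would deviate.
A type deviates, so pooling fails.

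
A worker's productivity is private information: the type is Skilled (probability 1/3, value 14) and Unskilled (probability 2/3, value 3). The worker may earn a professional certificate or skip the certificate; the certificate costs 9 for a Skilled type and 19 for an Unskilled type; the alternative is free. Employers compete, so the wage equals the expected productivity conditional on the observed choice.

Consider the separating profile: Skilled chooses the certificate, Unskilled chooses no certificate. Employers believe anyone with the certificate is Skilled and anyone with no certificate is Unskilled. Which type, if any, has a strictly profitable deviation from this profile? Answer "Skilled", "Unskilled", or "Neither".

Neither

The certificate pays 14; no certificate pays 3.
Skilled: assigned the certificate, nets 14 − 9 = 5; deviating to no certificate nets 3.
Unskilled: assigned no certificate, nets 3; deviating to the certificate nets 14 − 19 = -5.
Both types strictly prefer their assigned action; no profitable deviation.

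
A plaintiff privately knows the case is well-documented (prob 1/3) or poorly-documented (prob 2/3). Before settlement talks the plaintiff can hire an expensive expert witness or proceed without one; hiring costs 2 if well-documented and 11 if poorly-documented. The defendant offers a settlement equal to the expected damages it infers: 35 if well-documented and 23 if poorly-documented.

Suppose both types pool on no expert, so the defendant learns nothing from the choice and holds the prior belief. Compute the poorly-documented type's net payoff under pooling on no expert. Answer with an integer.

Pooled settlement = 1/3·35 + 2/3·23 = 27.
poorly-documented pays no cost for no expert, so net payoff = 27.

27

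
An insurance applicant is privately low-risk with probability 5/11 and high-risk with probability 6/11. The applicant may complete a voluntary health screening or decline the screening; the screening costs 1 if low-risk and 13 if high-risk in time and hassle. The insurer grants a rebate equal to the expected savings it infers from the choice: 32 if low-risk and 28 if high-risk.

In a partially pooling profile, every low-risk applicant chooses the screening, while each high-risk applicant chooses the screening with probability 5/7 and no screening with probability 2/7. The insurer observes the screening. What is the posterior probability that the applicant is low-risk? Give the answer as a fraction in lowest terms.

7/13

P(the screening) = (5/11)·1 + (6/11)·(5/7) = 65/77.
By Bayes' rule, P(low-risk | the screening) = (5/11) / (65/77) = 7/13.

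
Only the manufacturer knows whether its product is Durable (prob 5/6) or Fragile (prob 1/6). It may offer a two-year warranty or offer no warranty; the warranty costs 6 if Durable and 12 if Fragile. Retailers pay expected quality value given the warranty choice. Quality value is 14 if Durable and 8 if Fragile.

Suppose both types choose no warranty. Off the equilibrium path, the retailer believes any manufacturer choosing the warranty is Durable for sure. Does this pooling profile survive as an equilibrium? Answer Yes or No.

Yes

On path, the retailer holds the prior and pays 5/6·14 + 1/6·8 = 13. Off path (the warranty), believing Durable, it pays 14.
Durable: no warranty nets 13; the warranty nets 14 − 6 = 8. Durable stays.
Fragile: no warranty nets 13; the warranty nets 14 − 12 = 2. Fragile stays.
No type deviates, so pooling is sustained.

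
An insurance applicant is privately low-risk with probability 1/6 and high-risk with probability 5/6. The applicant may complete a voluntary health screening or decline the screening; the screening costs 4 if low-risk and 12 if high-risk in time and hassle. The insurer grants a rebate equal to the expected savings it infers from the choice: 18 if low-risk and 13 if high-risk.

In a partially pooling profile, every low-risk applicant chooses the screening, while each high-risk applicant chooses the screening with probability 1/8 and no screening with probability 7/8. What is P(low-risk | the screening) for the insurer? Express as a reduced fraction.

P(the screening) = (1/6)·1 + (5/6)·(1/8) = 13/48.
By Bayes' rule, P(low-risk | the screening) = (1/6) / (13/48) = 8/13.

8/13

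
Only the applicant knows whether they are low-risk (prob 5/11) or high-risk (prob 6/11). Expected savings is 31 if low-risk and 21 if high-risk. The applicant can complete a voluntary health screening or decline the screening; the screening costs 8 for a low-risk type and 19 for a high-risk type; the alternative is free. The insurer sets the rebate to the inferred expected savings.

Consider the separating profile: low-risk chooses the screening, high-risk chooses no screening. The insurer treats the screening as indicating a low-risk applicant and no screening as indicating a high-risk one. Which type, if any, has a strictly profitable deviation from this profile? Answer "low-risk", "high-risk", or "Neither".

Neither

The screening pays 31; no screening pays 21.
low-risk: assigned the screening, nets 31 − 8 = 23; deviating to no screening nets 21.
high-risk: assigned no screening, nets 21; deviating to the screening nets 31 − 19 = 12.
Both types strictly prefer their assigned action; no profitable deviation.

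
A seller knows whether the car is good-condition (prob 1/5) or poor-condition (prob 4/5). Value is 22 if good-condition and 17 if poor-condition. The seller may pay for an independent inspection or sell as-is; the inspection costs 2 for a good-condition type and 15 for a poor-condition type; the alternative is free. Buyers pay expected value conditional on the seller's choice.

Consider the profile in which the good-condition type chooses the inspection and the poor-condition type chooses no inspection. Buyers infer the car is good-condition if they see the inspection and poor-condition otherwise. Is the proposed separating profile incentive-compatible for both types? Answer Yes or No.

Yes

Under these beliefs, the inspection earns price 22 and no inspection earns price 17.
good-condition: the inspection nets 22 − 2 = 20; no inspection nets 17. good-condition prefers the inspection.
poor-condition: the inspection nets 22 − 15 = 7; no inspection nets 17. poor-condition prefers no inspection.
Neither type deviates, so the separating profile is an equilibrium.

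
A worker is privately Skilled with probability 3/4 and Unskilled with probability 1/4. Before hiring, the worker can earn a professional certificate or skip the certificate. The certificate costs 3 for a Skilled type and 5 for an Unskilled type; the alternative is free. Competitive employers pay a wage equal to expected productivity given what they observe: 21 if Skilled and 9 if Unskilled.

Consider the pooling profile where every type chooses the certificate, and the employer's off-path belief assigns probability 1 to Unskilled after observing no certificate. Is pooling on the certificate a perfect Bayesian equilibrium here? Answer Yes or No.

Yes

On path, the employer holds the prior and pays 3/4·21 + 1/4·9 = 18. Off path (no certificate), believing Unskilled, it pays 9.
Skilled: the certificate nets 18 − 3 = 15; no certificate nets 9. Skilled stays.
Unskilled: the certificate nets 18 − 5 = 13; no certificate nets 9. Unskilled stays.
No type deviates, so pooling is sustained.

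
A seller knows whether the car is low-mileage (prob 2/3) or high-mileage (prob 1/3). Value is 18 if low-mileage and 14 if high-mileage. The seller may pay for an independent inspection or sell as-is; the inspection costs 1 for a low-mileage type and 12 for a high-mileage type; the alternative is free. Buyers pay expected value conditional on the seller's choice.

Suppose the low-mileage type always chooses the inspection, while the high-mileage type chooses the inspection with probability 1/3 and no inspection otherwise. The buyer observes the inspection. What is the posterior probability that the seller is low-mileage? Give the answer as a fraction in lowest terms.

P(the inspection) = (2/3)·1 + (1/3)·(1/3) = 7/9.
By Bayes' rule, P(low-mileage | the inspection) = (2/3) / (7/9) = 6/7.

6/7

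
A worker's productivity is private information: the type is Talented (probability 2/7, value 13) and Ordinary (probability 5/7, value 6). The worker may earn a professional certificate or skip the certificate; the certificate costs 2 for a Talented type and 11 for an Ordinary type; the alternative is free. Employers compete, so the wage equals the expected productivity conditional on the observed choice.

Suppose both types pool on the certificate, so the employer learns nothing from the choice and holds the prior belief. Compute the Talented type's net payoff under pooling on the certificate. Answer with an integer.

6

Pooled wage = 2/7·13 + 5/7·6 = 8.
Talented pays cost 2 for the certificate, so net payoff = 8 − 2 = 6.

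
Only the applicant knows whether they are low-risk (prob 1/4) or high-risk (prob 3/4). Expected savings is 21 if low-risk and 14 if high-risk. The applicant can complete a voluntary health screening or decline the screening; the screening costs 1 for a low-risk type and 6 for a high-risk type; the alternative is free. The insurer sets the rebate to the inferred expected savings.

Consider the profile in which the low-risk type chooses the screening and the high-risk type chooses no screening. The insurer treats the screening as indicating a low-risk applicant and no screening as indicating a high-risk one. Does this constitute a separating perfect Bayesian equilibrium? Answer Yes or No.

Under these beliefs, the screening earns rebate 21 and no screening earns rebate 14.
low-risk: the screening nets 21 − 1 = 20; no screening nets 14. low-risk prefers the screening.
high-risk: the screening nets 21 − 6 = 15; no screening nets 14. high-risk would deviate to the screening.
high-risk has a profitable deviation, so the profile is not an equilibrium.

No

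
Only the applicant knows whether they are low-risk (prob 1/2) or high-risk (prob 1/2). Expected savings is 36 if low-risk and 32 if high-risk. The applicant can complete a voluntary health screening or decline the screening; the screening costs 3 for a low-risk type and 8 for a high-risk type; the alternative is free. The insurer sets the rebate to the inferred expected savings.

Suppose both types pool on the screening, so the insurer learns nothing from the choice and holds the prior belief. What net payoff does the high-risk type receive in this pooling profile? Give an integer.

Pooled rebate = 1/2·36 + 1/2·32 = 34.
high-risk pays cost 8 for the screening, so net payoff = 34 − 8 = 26.

26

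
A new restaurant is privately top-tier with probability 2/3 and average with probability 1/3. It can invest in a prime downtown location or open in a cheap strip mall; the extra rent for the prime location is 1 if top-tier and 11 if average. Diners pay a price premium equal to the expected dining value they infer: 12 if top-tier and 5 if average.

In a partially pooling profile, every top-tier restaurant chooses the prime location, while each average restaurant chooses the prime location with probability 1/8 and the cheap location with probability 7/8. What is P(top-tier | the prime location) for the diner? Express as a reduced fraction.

P(the prime location) = (2/3)·1 + (1/3)·(1/8) = 17/24.
By Bayes' rule, P(top-tier | the prime location) = (2/3) / (17/24) = 16/17.

16/17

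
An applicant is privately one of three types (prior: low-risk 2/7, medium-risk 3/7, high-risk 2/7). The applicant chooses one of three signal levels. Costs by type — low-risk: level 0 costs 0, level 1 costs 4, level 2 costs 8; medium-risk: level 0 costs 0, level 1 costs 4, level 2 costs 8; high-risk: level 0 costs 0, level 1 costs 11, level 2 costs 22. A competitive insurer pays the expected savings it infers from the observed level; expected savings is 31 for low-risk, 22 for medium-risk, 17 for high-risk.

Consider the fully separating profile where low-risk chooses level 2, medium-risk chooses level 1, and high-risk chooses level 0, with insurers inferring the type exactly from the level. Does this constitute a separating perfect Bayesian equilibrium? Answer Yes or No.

No

Separating rebates: level 2 → 31, level 1 → 22, level 0 → 17.
low-risk (assigned level 2): level 0: 17 − 0 = 17; level 1: 22 − 4 = 18; level 2: 31 − 8 = 23. low-risk stays.
medium-risk (assigned level 1): level 0: 17 − 0 = 17; level 1: 22 − 4 = 18; level 2: 31 − 8 = 23. medium-risk prefers level 2.
high-risk (assigned level 0): level 0: 17 − 0 = 17; level 1: 22 − 11 = 11; level 2: 31 − 22 = 9. high-risk stays.
At least one type deviates; the separating profile fails.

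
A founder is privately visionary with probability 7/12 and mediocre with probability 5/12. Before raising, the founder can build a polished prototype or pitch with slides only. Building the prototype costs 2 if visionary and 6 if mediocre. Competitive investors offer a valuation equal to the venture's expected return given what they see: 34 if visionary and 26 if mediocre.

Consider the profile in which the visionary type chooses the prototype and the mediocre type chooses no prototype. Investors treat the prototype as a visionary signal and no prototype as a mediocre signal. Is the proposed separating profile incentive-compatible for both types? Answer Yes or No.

Under these beliefs, the prototype earns valuation 34 and no prototype earns valuation 26.
visionary: the prototype nets 34 − 2 = 32; no prototype nets 26. visionary prefers the prototype.
mediocre: the prototype nets 34 − 6 = 28; no prototype nets 26. mediocre would deviate to the prototype.
mediocre has a profitable deviation, so the profile is not an equilibrium.

No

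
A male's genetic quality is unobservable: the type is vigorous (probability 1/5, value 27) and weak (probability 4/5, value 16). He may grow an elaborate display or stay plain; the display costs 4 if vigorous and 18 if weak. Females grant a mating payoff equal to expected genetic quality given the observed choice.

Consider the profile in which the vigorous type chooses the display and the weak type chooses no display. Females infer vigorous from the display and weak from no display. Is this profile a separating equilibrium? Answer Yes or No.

Yes

Under these beliefs, the display earns mating payoff 27 and no display earns mating payoff 16.
vigorous: the display nets 27 − 4 = 23; no display nets 16. vigorous prefers the display.
weak: the display nets 27 − 18 = 9; no display nets 16. weak prefers no display.
Neither type deviates, so the separating profile is an equilibrium.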